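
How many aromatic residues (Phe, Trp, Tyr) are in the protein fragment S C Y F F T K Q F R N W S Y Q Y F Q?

Matching residues: Y3, F4, F5, F9, W12, Y14, Y16, F17.

8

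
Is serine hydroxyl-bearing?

Yes

Serine (S), threonine (T), and tyrosine (Y) each carry a hydroxyl group on the side chain.
Serine is in this group.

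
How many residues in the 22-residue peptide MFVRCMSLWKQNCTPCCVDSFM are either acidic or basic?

Acidic: D, E. Basic: H, K, R.
Acidic residues here: D19 (1).
Basic residues here: R4, K10 (2).
The two groups share no amino acid, so total = 1 + 2 = 3.

3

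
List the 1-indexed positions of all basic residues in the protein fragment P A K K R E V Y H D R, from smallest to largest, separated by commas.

3, 4, 5, 9, 11

Lysine (K), arginine (R), and histidine (H) have basic, nitrogen-containing side chains.
Matching residues: K3, K4, R5, H9, R11.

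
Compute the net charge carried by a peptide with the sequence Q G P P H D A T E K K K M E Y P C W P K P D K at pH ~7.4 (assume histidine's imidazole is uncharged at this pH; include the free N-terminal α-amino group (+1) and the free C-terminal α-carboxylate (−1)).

+1

At pH ~7.4 the Lys and Arg side chains are protonated (+1), the Asp and Glu side chains are deprotonated (−1), and with His taken as neutral all other side chains carry no charge.
Positive (K, R): K10, K11, K12, K20, K23 → +5.
Negative (D, E): D6, E9, E14, D22 → −4.
The N-terminus (+1) and C-terminus (−1) cancel.
Net charge = (+5) + (−4) = +1.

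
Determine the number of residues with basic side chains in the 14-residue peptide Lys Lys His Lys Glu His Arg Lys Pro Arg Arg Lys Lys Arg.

K, R, and H are the three residues with basic side chains (ε-amine, guanidinium, and imidazole respectively).
Matching residues: Lys1, Lys2, His3, Lys4, His6, Arg7, Lys8, Arg10, Arg11, Lys12, Lys13, Arg14.

12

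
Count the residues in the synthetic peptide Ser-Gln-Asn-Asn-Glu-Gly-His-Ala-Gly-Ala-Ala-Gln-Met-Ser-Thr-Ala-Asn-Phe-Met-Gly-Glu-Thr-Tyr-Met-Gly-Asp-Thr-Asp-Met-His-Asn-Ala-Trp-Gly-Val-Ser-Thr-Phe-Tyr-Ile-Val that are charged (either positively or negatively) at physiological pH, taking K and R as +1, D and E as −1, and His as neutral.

Charged side chains at pH ~7.4: K, R (positive); D, E (negative).
Matching residues: Glu5, Glu21, Asp26, Asp28.

4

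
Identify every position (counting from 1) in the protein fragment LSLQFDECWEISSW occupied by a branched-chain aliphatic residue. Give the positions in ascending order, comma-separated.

1, 3, 11

The BCAAs are Val, Leu, and Ile — aliphatic side chains with a branch point.
Matching residues: L1, L3, I11.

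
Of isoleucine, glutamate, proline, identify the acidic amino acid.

The acidic residues are Asp (D) and Glu (E), whose side chains end in a carboxylate group.
Of the listed options, only glutamate belongs to this group.

glutamate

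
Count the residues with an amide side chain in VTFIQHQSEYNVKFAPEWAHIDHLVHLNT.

Only N (asparagine) and Q (glutamine) carry a side-chain carboxamide.
Matching residues: Q5, Q7, N11, N28.

4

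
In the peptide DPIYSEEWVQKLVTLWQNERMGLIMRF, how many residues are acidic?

Only D (aspartate) and E (glutamate) carry a side-chain carboxylic acid.
Matching residues: D1, E6, E7, E19.

4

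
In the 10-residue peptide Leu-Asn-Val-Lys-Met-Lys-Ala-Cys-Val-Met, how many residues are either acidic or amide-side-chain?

Acidic: D, E. Amide-side-chain: N, Q.
Acidic residues here: none (0).
Amide-side-chain residues here: Asn2 (1).
The two groups share no amino acid, so total = 0 + 1 = 1.

1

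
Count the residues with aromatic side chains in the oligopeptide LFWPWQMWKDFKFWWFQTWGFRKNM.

The aromatic amino acids are Phe (F, benzyl), Trp (W, indole), and Tyr (Y, phenol).
Matching residues: F2, W3, W5, W8, F11, F13, W14, W15, F16, W19, F21.

11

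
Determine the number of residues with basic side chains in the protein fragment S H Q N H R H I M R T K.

6

The basic amino acids are Lys (K), Arg (R), and His (H).
Matching residues: H2, H5, R6, H7, R10, K12.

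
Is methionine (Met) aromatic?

No

The aromatic amino acids are Phe (F, benzyl), Trp (W, indole), and Tyr (Y, phenol).
Methionine is not in this group.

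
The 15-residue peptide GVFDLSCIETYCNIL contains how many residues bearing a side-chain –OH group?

3

Serine (S), threonine (T), and tyrosine (Y) each carry a hydroxyl group on the side chain.
Matching residues: S6, T10, Y11.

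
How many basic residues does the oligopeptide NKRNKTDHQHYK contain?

6

K, R, and H are the three residues with basic side chains (ε-amine, guanidinium, and imidazole respectively).
Matching residues: K2, R3, K5, H8, H10, K12.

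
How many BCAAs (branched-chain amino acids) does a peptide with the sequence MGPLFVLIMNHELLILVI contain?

10

The BCAAs are Val, Leu, and Ile — aliphatic side chains with a branch point.
Matching residues: L4, V6, L7, I8, L13, L14, I15, L16, V17, I18.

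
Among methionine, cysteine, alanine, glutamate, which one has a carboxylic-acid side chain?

glutamate

Aspartate (D) and glutamate (E) have carboxylic-acid side chains and are the acidic amino acids.
Of the listed options, only glutamate belongs to this group.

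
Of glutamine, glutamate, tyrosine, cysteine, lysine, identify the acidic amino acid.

Only D (aspartate) and E (glutamate) carry a side-chain carboxylic acid.
Of the listed options, only glutamate belongs to this group.

glutamate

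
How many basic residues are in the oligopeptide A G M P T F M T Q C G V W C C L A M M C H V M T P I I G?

1

K, R, and H are the three residues with basic side chains (ε-amine, guanidinium, and imidazole respectively).
Matching residues: H21.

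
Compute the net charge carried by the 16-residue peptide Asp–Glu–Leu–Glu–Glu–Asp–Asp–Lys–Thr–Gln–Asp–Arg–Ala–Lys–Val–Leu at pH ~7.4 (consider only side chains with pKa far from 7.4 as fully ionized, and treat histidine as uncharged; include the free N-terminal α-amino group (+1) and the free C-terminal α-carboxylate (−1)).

At pH ~7.4 the Lys and Arg side chains are protonated (+1), the Asp and Glu side chains are deprotonated (−1), and with His taken as neutral all other side chains carry no charge.
Positive (K, R): Lys8, Arg12, Lys14 → +3.
Negative (D, E): Asp1, Glu2, Glu4, Glu5, Asp6, Asp7, Asp11 → −7.
The N-terminus (+1) and C-terminus (−1) cancel.
Net charge = (+3) + (−7) = −4.

-4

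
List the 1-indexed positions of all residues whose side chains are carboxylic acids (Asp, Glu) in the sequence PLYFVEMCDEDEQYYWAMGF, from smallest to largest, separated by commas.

6, 9, 10, 11, 12

Matching residues: E6, D9, E10, D11, E12.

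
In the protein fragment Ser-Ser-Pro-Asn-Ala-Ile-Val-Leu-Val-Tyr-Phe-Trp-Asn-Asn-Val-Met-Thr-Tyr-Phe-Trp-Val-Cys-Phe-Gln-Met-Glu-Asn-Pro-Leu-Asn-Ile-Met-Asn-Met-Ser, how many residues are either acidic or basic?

1

Acidic: D, E. Basic: H, K, R.
Acidic residues here: Glu26 (1).
Basic residues here: none (0).
The two groups share no amino acid, so total = 1 + 0 = 1.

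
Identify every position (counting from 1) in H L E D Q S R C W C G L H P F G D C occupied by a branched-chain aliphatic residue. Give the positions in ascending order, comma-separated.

V, L, and I make up the branched-chain aliphatic group.
Matching residues: L2, L12.

2, 12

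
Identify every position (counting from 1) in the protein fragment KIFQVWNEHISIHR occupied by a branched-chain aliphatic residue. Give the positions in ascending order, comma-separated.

2, 5, 10, 12

The BCAAs are Val, Leu, and Ile — aliphatic side chains with a branch point.
Matching residues: I2, V5, I10, I12.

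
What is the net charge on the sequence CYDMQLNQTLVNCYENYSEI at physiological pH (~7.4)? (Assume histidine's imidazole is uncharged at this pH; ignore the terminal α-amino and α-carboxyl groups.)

-3

Near pH 7.4, K and R contribute +1 each, D and E contribute −1 each, and every other side chain (His included, as stated) is uncharged.
Positive (K, R): none → +0.
Negative (D, E): D3, E15, E19 → −3.
Net charge = (+0) + (−3) = −3.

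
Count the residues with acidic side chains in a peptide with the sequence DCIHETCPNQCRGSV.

2

Only D (aspartate) and E (glutamate) carry a side-chain carboxylic acid.
Matching residues: D1, E5.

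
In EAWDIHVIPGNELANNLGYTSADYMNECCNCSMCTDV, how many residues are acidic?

6

The acidic residues are Asp (D) and Glu (E), whose side chains end in a carboxylate group.
Matching residues: E1, D4, E12, D23, E27, D36.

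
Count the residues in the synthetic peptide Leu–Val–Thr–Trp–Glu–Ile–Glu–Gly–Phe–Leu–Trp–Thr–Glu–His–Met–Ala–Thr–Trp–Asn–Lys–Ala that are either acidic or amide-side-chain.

Acidic: D, E. Amide-side-chain: N, Q.
Acidic residues here: Glu5, Glu7, Glu13 (3).
Amide-side-chain residues here: Asn19 (1).
The two groups share no amino acid, so total = 3 + 1 = 4.

4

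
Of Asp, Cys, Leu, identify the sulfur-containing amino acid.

Only Cys (C) and Met (M) have a sulfur atom in the side chain.
Of the listed options, only Cys belongs to this group.

Cys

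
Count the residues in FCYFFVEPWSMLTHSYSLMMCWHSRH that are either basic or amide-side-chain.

4

Basic: H, K, R. Amide-side-chain: N, Q.
Basic residues here: H14, H23, R25, H26 (4).
Amide-side-chain residues here: none (0).
The two groups share no amino acid, so total = 4 + 0 = 4.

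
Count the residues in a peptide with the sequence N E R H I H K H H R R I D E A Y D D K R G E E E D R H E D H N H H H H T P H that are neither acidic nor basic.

9

Acidic: D, E. Basic: K, R, H. All other residues are neither.
Matching residues: N1, I5, I12, A15, Y16, G21, N31, T36, P37.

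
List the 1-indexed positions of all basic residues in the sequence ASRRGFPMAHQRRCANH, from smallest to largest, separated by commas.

3, 4, 10, 12, 13, 17

K, R, and H are the three residues with basic side chains (ε-amine, guanidinium, and imidazole respectively).
Matching residues: R3, R4, H10, R12, R13, H17.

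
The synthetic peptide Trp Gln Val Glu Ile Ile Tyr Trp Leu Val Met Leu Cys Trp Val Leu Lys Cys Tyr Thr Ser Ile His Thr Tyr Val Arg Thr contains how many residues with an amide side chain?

1

The amide-side-chain residues are Asn (N) and Gln (Q).
Matching residues: Gln2.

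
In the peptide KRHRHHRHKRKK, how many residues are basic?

The basic amino acids are Lys (K), Arg (R), and His (H).
Matching residues: K1, R2, H3, R4, H5, H6, R7, H8, K9, R10, K11, K12.

12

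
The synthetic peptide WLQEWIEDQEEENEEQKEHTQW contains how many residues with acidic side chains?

9

Aspartate (D) and glutamate (E) have carboxylic-acid side chains and are the acidic amino acids.
Matching residues: E4, E7, D8, E10, E11, E12, E14, E15, E18.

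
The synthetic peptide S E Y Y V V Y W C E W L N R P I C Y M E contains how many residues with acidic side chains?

3

Only D (aspartate) and E (glutamate) carry a side-chain carboxylic acid.
Matching residues: E2, E10, E20.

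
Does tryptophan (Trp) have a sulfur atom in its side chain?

Cysteine (C, thiol) and methionine (M, thioether) are the two sulfur-containing amino acids.
Tryptophan is not in this group.

No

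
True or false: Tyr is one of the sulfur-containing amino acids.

False

Cysteine (C, thiol) and methionine (M, thioether) are the two sulfur-containing amino acids.
Tyrosine is not in this group.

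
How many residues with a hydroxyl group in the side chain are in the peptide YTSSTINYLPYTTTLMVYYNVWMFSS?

The –OH-bearing residues are Ser, Thr (aliphatic alcohols), and Tyr (phenol).
Matching residues: Y1, T2, S3, S4, T5, Y8, Y11, T12, T13, T14, Y18, Y19, S25, S26.

14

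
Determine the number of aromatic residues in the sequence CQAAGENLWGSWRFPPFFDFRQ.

6

The aromatic amino acids are Phe (F, benzyl), Trp (W, indole), and Tyr (Y, phenol).
Matching residues: W9, W12, F14, F17, F18, F20.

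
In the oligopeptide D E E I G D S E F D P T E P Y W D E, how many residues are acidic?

9

The acidic residues are Asp (D) and Glu (E), whose side chains end in a carboxylate group.
Matching residues: D1, E2, E3, D6, E8, D10, E13, D17, E18.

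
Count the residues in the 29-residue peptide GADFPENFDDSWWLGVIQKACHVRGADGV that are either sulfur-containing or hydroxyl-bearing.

Sulfur-containing: C, M. Hydroxyl-bearing: S, T, Y.
Sulfur-containing residues here: C21 (1).
Hydroxyl-bearing residues here: S11 (1).
The two groups share no amino acid, so total = 1 + 1 = 2.

2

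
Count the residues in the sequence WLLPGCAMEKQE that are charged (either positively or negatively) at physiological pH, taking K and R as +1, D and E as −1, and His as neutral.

Charged side chains at pH ~7.4: K, R (positive); D, E (negative).
Matching residues: E9, K10, E12.

3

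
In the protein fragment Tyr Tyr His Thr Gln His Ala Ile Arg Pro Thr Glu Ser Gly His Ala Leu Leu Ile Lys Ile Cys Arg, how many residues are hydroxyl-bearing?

5

Serine (S), threonine (T), and tyrosine (Y) each carry a hydroxyl group on the side chain.
Matching residues: Tyr1, Tyr2, Thr4, Thr11, Ser13.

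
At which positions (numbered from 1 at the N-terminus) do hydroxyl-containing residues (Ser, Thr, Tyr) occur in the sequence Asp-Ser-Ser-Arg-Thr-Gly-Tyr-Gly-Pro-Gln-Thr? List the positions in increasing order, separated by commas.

Matching residues: Ser2, Ser3, Thr5, Tyr7, Thr11.

2, 3, 5, 7, 11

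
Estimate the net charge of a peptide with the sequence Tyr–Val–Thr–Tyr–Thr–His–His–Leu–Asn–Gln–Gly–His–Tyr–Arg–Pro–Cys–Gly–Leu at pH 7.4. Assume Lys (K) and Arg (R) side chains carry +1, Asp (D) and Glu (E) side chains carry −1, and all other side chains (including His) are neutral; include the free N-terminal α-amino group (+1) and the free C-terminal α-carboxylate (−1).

Positive (K, R): Arg14 → +1.
Negative (D, E): none → −0.
The N-terminus (+1) and C-terminus (−1) cancel.
Net charge = (+1) + (−0) = +1.

+1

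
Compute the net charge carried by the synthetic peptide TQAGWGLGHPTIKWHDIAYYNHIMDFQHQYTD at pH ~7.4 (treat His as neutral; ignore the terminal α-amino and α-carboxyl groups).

At pH ~7.4 the Lys and Arg side chains are protonated (+1), the Asp and Glu side chains are deprotonated (−1), and with His taken as neutral all other side chains carry no charge.
Positive (K, R): K13 → +1.
Negative (D, E): D16, D25, D32 → −3.
Net charge = (+1) + (−3) = −2.

-2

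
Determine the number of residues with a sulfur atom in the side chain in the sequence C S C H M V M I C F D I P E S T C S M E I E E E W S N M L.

8

The sulfur-bearing residues are cysteine (–SH) and methionine (–S–CH₃).
Matching residues: C1, C3, M5, M7, C9, C17, M19, M28.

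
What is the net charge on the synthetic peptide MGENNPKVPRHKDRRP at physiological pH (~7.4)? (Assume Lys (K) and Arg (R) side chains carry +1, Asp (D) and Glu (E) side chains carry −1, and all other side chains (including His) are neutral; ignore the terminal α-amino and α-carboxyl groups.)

Positive (K, R): K7, R10, K12, R14, R15 → +5.
Negative (D, E): E3, D13 → −2.
Net charge = (+5) + (−2) = +3.

+3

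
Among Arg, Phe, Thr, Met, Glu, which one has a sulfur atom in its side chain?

Met

The sulfur-bearing residues are cysteine (–SH) and methionine (–S–CH₃).
Of the listed options, only Met belongs to this group.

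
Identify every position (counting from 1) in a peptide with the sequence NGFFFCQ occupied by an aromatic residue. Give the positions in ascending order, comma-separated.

Phenylalanine (F), tryptophan (W), and tyrosine (Y) have aromatic ring side chains.
Matching residues: F3, F4, F5.

3, 4, 5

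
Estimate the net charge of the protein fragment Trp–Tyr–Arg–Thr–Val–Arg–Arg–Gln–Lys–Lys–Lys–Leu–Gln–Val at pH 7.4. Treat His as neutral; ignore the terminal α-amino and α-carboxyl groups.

+6

At pH ~7.4 the Lys and Arg side chains are protonated (+1), the Asp and Glu side chains are deprotonated (−1), and with His taken as neutral all other side chains carry no charge.
Positive (K, R): Arg3, Arg6, Arg7, Lys9, Lys10, Lys11 → +6.
Negative (D, E): none → −0.
Net charge = (+6) + (−0) = +6.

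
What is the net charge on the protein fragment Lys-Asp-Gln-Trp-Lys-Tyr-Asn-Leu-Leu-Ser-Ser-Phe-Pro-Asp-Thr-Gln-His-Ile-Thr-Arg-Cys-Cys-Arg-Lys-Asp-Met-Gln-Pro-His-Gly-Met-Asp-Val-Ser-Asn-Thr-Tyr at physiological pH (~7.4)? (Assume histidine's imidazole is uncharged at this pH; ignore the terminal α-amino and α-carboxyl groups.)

+1

Near pH 7.4, K and R contribute +1 each, D and E contribute −1 each, and every other side chain (His included, as stated) is uncharged.
Positive (K, R): Lys1, Lys5, Arg20, Arg23, Lys24 → +5.
Negative (D, E): Asp2, Asp14, Asp25, Asp32 → −4.
Net charge = (+5) + (−4) = +1.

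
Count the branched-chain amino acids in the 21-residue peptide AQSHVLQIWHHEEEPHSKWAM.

The BCAAs are Val, Leu, and Ile — aliphatic side chains with a branch point.
Matching residues: V5, L6, I8.

3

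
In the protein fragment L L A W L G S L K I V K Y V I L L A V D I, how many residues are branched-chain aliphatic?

The BCAAs are Val, Leu, and Ile — aliphatic side chains with a branch point.
Matching residues: L1, L2, L5, L8, I10, V11, V14, I15, L16, L17, V19, I21.

12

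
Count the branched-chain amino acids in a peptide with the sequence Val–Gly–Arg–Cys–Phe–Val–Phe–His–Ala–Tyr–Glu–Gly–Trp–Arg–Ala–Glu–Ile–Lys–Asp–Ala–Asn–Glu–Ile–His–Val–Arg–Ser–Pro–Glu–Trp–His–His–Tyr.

Valine (V), leucine (L), and isoleucine (I) are the branched-chain amino acids.
Matching residues: Val1, Val6, Ile17, Ile23, Val25.

5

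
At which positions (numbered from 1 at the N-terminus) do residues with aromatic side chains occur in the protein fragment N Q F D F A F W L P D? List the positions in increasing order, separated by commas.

3, 5, 7, 8

F, W, and Y each carry an aromatic ring on the side chain.
Matching residues: F3, F5, F7, W8.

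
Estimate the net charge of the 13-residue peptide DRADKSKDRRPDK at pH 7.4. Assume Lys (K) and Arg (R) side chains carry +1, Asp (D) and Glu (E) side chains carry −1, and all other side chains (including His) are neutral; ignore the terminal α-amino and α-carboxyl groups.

+2

Positive (K, R): R2, K5, K7, R9, R10, K13 → +6.
Negative (D, E): D1, D4, D8, D12 → −4.
Net charge = (+6) + (−4) = +2.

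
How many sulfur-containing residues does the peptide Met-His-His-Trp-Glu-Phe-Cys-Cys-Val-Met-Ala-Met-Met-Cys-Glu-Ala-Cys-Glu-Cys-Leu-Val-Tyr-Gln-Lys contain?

Only Cys (C) and Met (M) have a sulfur atom in the side chain.
Matching residues: Met1, Cys7, Cys8, Met10, Met12, Met13, Cys14, Cys17, Cys19.

9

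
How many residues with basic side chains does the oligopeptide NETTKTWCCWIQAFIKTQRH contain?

4

Lysine (K), arginine (R), and histidine (H) have basic, nitrogen-containing side chains.
Matching residues: K5, K16, R19, H20.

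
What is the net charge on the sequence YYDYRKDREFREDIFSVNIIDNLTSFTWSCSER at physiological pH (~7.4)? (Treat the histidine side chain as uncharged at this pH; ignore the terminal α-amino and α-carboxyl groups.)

Near pH 7.4, K and R contribute +1 each, D and E contribute −1 each, and every other side chain (His included, as stated) is uncharged.
Positive (K, R): R5, K6, R8, R11, R33 → +5.
Negative (D, E): D3, D7, E9, E12, D13, D21, E32 → −7.
Net charge = (+5) + (−7) = −2.

-2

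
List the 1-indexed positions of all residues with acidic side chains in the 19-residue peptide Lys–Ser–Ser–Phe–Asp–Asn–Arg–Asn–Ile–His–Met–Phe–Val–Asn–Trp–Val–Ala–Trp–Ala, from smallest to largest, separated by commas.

Only D (aspartate) and E (glutamate) carry a side-chain carboxylic acid.
Matching residues: Asp5.

5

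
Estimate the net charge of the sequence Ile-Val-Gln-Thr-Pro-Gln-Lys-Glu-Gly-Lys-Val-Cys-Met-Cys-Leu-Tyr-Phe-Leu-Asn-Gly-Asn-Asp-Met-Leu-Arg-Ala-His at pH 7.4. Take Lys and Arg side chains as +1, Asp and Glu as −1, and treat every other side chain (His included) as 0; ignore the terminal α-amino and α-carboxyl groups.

+1

Positive (K, R): Lys7, Lys10, Arg25 → +3.
Negative (D, E): Glu8, Asp22 → −2.
Net charge = (+3) + (−2) = +1.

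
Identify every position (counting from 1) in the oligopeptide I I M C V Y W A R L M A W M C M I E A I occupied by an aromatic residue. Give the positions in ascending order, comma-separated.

F, W, and Y each carry an aromatic ring on the side chain.
Matching residues: Y6, W7, W13.

6, 7, 13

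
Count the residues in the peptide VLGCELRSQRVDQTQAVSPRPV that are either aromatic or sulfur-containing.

1

Aromatic: F, W, Y. Sulfur-containing: C, M.
Aromatic residues here: none (0).
Sulfur-containing residues here: C4 (1).
The two groups share no amino acid, so total = 0 + 1 = 1.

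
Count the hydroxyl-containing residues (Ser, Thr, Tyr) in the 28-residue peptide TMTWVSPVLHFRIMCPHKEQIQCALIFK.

Matching residues: T1, T3, S6.

3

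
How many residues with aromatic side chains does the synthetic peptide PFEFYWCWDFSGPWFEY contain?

9

Phenylalanine (F), tryptophan (W), and tyrosine (Y) have aromatic ring side chains.
Matching residues: F2, F4, Y5, W6, W8, F10, W14, F15, Y17.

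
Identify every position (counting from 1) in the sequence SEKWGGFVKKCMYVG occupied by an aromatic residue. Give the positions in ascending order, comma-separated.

4, 7, 13

Phenylalanine (F), tryptophan (W), and tyrosine (Y) have aromatic ring side chains.
Matching residues: W4, F7, Y13.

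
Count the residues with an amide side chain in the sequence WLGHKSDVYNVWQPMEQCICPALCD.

3

Only N (asparagine) and Q (glutamine) carry a side-chain carboxamide.
Matching residues: N10, Q13, Q17.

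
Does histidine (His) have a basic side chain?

The basic amino acids are Lys (K), Arg (R), and His (H).
Histidine is in this group.

Yes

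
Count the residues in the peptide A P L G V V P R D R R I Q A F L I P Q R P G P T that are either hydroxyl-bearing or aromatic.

Hydroxyl-bearing: S, T, Y. Aromatic: F, W, Y.
Hydroxyl-bearing residues here: T24 (1).
Aromatic residues here: F15 (1).
(Y belongs to both groups, but none appear in this sequence.) Total = 1 + 1 = 2.

2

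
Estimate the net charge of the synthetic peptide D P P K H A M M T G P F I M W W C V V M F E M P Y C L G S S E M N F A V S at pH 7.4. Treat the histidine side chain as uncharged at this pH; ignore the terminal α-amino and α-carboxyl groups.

The side chains ionized at physiological pH are Lys/Arg (+1) and Asp/Glu (−1); with His treated as neutral, nothing else contributes.
Positive (K, R): K4 → +1.
Negative (D, E): D1, E22, E31 → −3.
Net charge = (+1) + (−3) = −2.

-2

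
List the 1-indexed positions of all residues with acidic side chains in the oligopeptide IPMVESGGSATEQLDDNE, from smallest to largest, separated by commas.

The acidic residues are Asp (D) and Glu (E), whose side chains end in a carboxylate group.
Matching residues: E5, E12, D15, D16, E18.

5, 12, 15, 16, 18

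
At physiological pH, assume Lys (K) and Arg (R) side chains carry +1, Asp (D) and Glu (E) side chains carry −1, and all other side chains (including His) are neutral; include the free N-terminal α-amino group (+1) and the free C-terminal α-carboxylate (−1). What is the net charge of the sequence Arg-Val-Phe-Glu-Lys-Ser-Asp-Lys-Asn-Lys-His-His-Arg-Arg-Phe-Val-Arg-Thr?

Positive (K, R): Arg1, Lys5, Lys8, Lys10, Arg13, Arg14, Arg17 → +7.
Negative (D, E): Glu4, Asp7 → −2.
The N-terminus (+1) and C-terminus (−1) cancel.
Net charge = (+7) + (−2) = +5.

+5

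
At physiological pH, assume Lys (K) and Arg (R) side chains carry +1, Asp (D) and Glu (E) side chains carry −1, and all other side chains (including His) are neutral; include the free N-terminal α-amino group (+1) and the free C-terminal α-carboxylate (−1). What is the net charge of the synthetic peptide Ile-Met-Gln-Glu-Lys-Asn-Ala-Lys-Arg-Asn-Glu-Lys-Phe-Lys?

+3

Positive (K, R): Lys5, Lys8, Arg9, Lys12, Lys14 → +5.
Negative (D, E): Glu4, Glu11 → −2.
The N-terminus (+1) and C-terminus (−1) cancel.
Net charge = (+5) + (−2) = +3.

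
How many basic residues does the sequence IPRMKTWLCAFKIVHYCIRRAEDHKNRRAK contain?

11

The basic amino acids are Lys (K), Arg (R), and His (H).
Matching residues: R3, K5, K12, H15, R19, R20, H24, K25, R27, R28, K30.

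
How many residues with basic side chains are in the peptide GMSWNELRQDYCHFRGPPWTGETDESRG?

K, R, and H are the three residues with basic side chains (ε-amine, guanidinium, and imidazole respectively).
Matching residues: R8, H13, R15, R27.

4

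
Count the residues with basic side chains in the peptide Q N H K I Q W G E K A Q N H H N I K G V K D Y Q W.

The basic amino acids are Lys (K), Arg (R), and His (H).
Matching residues: H3, K4, K10, H14, H15, K18, K21.

7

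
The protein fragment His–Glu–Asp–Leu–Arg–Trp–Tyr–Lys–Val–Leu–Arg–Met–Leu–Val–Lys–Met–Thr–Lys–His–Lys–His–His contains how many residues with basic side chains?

10

K, R, and H are the three residues with basic side chains (ε-amine, guanidinium, and imidazole respectively).
Matching residues: His1, Arg5, Lys8, Arg11, Lys15, Lys18, His19, Lys20, His21, His22.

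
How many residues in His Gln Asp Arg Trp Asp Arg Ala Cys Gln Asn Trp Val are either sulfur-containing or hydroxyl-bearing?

1

Sulfur-containing: C, M. Hydroxyl-bearing: S, T, Y.
Sulfur-containing residues here: Cys9 (1).
Hydroxyl-bearing residues here: none (0).
The two groups share no amino acid, so total = 1 + 0 = 1.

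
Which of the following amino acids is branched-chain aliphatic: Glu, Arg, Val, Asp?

Val

Valine (V), leucine (L), and isoleucine (I) are the branched-chain amino acids.
Of the listed options, only Val belongs to this group.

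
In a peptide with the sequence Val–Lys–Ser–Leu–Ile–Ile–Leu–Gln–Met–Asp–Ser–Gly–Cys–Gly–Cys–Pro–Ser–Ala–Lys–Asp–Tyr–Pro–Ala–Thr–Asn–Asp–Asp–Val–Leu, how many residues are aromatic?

F, W, and Y each carry an aromatic ring on the side chain.
Matching residues: Tyr21.

1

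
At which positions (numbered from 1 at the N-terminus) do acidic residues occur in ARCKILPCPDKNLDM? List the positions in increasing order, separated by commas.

10, 14

Aspartate (D) and glutamate (E) have carboxylic-acid side chains and are the acidic amino acids.
Matching residues: D10, D14.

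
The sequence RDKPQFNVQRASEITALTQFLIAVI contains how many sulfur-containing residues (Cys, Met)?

0

None of the 25 residues belong to this group.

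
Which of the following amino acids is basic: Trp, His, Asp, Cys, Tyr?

Lysine (K), arginine (R), and histidine (H) have basic, nitrogen-containing side chains.
Of the listed options, only His belongs to this group.

His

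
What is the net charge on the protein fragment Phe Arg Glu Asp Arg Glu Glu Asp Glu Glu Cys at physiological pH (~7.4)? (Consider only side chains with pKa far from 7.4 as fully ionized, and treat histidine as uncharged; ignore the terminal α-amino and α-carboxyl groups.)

The side chains ionized at physiological pH are Lys/Arg (+1) and Asp/Glu (−1); with His treated as neutral, nothing else contributes.
Positive (K, R): Arg2, Arg5 → +2.
Negative (D, E): Glu3, Asp4, Glu6, Glu7, Asp8, Glu9, Glu10 → −7.
Net charge = (+2) + (−7) = −5.

-5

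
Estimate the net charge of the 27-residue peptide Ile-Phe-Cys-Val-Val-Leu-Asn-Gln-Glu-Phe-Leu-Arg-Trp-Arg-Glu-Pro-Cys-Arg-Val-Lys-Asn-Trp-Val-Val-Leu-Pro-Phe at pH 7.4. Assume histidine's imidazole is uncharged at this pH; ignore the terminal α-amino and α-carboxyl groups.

+2

The side chains ionized at physiological pH are Lys/Arg (+1) and Asp/Glu (−1); with His treated as neutral, nothing else contributes.
Positive (K, R): Arg12, Arg14, Arg18, Lys20 → +4.
Negative (D, E): Glu9, Glu15 → −2.
Net charge = (+4) + (−2) = +2.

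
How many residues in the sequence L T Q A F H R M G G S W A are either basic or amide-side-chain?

3

Basic: H, K, R. Amide-side-chain: N, Q.
Basic residues here: H6, R7 (2).
Amide-side-chain residues here: Q3 (1).
The two groups share no amino acid, so total = 2 + 1 = 3.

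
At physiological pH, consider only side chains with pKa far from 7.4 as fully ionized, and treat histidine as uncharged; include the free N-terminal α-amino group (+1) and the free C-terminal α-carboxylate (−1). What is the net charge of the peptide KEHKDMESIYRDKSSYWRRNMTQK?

At pH ~7.4 the Lys and Arg side chains are protonated (+1), the Asp and Glu side chains are deprotonated (−1), and with His taken as neutral all other side chains carry no charge.
Positive (K, R): K1, K4, R11, K13, R18, R19, K24 → +7.
Negative (D, E): E2, D5, E7, D12 → −4.
The N-terminus (+1) and C-terminus (−1) cancel.
Net charge = (+7) + (−4) = +3.

+3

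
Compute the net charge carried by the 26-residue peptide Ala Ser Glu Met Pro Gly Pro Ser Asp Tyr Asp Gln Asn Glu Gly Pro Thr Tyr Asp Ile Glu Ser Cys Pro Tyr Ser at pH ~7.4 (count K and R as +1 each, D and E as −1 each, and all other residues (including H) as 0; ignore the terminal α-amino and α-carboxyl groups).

-6

Positive (K, R): none → +0.
Negative (D, E): Glu3, Asp9, Asp11, Glu14, Asp19, Glu21 → −6.
Net charge = (+0) + (−6) = −6.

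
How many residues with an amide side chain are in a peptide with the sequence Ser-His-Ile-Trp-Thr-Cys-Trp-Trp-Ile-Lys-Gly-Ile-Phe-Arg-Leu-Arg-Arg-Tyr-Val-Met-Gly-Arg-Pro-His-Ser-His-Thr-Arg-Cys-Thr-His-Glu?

0

Asparagine (N) and glutamine (Q) have uncharged amide side chains.
None of the 32 residues belong to this group.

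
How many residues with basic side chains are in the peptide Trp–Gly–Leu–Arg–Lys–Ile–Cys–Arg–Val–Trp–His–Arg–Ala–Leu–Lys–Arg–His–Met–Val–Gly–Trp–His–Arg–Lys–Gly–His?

12

Lysine (K), arginine (R), and histidine (H) have basic, nitrogen-containing side chains.
Matching residues: Arg4, Lys5, Arg8, His11, Arg12, Lys15, Arg16, His17, His22, Arg23, Lys24, His26.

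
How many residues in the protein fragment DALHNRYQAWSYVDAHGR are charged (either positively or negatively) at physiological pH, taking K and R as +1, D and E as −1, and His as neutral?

4

Charged side chains at pH ~7.4: K, R (positive); D, E (negative).
Matching residues: D1, R6, D14, R18.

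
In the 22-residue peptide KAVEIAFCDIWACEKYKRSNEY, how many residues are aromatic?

4

The aromatic amino acids are Phe (F, benzyl), Trp (W, indole), and Tyr (Y, phenol).
Matching residues: F7, W11, Y16, Y22.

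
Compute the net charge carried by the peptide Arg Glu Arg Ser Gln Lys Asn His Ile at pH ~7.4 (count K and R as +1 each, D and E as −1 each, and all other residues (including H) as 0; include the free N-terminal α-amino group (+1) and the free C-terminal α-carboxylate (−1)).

+2

Positive (K, R): Arg1, Arg3, Lys6 → +3.
Negative (D, E): Glu2 → −1.
The N-terminus (+1) and C-terminus (−1) cancel.
Net charge = (+3) + (−1) = +2.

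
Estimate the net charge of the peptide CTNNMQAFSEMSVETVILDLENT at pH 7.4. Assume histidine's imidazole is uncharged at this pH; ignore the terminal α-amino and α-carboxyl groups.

The side chains ionized at physiological pH are Lys/Arg (+1) and Asp/Glu (−1); with His treated as neutral, nothing else contributes.
Positive (K, R): none → +0.
Negative (D, E): E10, E14, D19, E21 → −4.
Net charge = (+0) + (−4) = −4.

-4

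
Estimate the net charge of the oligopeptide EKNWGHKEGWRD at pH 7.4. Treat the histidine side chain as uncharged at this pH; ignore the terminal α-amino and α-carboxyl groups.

0

Near pH 7.4, K and R contribute +1 each, D and E contribute −1 each, and every other side chain (His included, as stated) is uncharged.
Positive (K, R): K2, K7, R11 → +3.
Negative (D, E): E1, E8, D12 → −3.
Net charge = (+3) + (−3) = 0.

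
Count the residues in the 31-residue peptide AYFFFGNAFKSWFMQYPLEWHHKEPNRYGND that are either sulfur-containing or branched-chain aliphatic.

2

Sulfur-containing: C, M. Branched-chain aliphatic: I, L, V.
Sulfur-containing residues here: M14 (1).
Branched-chain aliphatic residues here: L18 (1).
The two groups share no amino acid, so total = 1 + 1 = 2.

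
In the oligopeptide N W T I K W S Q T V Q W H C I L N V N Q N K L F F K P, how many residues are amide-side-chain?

7

Asparagine (N) and glutamine (Q) have uncharged amide side chains.
Matching residues: N1, Q8, Q11, N17, N19, Q20, N21.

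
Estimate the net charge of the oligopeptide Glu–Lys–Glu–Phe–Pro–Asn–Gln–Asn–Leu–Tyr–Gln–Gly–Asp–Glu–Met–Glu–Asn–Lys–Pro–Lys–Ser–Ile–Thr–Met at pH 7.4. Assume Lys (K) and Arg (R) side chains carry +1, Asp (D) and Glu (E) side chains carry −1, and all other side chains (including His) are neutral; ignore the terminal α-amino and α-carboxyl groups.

Positive (K, R): Lys2, Lys18, Lys20 → +3.
Negative (D, E): Glu1, Glu3, Asp13, Glu14, Glu16 → −5.
Net charge = (+3) + (−5) = −2.

-2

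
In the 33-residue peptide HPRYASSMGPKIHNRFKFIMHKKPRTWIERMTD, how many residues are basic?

The basic amino acids are Lys (K), Arg (R), and His (H).
Matching residues: H1, R3, K11, H13, R15, K17, H21, K22, K23, R25, R30.

11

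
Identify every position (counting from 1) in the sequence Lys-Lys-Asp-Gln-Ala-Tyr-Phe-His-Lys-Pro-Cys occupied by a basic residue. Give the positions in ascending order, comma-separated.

Lysine (K), arginine (R), and histidine (H) have basic, nitrogen-containing side chains.
Matching residues: Lys1, Lys2, His8, Lys9.

1, 2, 8, 9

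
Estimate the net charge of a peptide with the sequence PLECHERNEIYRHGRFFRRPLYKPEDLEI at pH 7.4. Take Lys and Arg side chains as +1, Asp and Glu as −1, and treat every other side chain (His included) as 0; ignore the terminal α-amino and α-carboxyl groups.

Positive (K, R): R7, R12, R15, R18, R19, K23 → +6.
Negative (D, E): E3, E6, E9, E25, D26, E28 → −6.
Net charge = (+6) + (−6) = 0.

0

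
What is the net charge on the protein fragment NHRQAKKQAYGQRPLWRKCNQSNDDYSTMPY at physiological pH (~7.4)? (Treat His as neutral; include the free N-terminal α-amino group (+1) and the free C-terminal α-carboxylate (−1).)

The side chains ionized at physiological pH are Lys/Arg (+1) and Asp/Glu (−1); with His treated as neutral, nothing else contributes.
Positive (K, R): R3, K6, K7, R13, R17, K18 → +6.
Negative (D, E): D24, D25 → −2.
The N-terminus (+1) and C-terminus (−1) cancel.
Net charge = (+6) + (−2) = +4.

+4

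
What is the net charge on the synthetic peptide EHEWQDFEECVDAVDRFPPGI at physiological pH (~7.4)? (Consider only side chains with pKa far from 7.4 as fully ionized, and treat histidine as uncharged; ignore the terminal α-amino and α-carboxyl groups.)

-6

At pH ~7.4 the Lys and Arg side chains are protonated (+1), the Asp and Glu side chains are deprotonated (−1), and with His taken as neutral all other side chains carry no charge.
Positive (K, R): R16 → +1.
Negative (D, E): E1, E3, D6, E8, E9, D12, D15 → −7.
Net charge = (+1) + (−7) = −6.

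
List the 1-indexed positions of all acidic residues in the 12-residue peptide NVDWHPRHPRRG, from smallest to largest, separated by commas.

Only D (aspartate) and E (glutamate) carry a side-chain carboxylic acid.
Matching residues: D3.

3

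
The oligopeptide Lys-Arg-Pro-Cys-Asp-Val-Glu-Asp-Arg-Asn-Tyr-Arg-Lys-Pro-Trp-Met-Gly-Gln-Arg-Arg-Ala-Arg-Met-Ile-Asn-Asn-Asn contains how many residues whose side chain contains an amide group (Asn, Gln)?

5

Matching residues: Asn10, Gln18, Asn25, Asn26, Asn27.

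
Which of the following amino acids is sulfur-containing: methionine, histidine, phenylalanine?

Only Cys (C) and Met (M) have a sulfur atom in the side chain.
Of the listed options, only methionine belongs to this group.

methionine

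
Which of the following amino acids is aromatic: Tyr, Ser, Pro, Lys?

Phenylalanine (F), tryptophan (W), and tyrosine (Y) have aromatic ring side chains.
Of the listed options, only Tyr belongs to this group.

Tyr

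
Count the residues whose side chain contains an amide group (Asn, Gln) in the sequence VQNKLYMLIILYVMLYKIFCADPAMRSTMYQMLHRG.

3

Matching residues: Q2, N3, Q31.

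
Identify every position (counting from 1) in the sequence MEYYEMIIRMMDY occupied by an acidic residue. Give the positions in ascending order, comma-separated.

2, 5, 12

Aspartate (D) and glutamate (E) have carboxylic-acid side chains and are the acidic amino acids.
Matching residues: E2, E5, D12.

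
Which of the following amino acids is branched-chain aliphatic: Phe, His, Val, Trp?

Val

Valine (V), leucine (L), and isoleucine (I) are the branched-chain amino acids.
Of the listed options, only Val belongs to this group.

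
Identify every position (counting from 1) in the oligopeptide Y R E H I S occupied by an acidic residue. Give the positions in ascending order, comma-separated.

3

Matching residues: E3.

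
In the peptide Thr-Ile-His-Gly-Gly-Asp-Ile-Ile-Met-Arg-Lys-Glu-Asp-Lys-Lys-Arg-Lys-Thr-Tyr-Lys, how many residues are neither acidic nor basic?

Acidic: D, E. Basic: K, R, H. All other residues are neither.
Matching residues: Thr1, Ile2, Gly4, Gly5, Ile7, Ile8, Met9, Thr18, Tyr19.

9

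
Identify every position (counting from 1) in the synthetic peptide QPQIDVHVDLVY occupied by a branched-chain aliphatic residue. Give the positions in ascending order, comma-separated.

The BCAAs are Val, Leu, and Ile — aliphatic side chains with a branch point.
Matching residues: I4, V6, V8, L10, V11.

4, 6, 8, 10, 11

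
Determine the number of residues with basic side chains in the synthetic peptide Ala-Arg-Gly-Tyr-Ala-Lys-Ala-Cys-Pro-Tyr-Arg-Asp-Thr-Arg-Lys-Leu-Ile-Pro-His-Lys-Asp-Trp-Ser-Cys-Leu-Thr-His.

8

Lysine (K), arginine (R), and histidine (H) have basic, nitrogen-containing side chains.
Matching residues: Arg2, Lys6, Arg11, Arg14, Lys15, His19, Lys20, His27.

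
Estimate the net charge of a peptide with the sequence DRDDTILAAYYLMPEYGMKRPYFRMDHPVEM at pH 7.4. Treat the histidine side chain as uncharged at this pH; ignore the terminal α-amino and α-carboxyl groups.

Near pH 7.4, K and R contribute +1 each, D and E contribute −1 each, and every other side chain (His included, as stated) is uncharged.
Positive (K, R): R2, K19, R20, R24 → +4.
Negative (D, E): D1, D3, D4, E15, D26, E30 → −6.
Net charge = (+4) + (−6) = −2.

-2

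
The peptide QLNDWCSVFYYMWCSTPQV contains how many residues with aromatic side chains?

5

The aromatic amino acids are Phe (F, benzyl), Trp (W, indole), and Tyr (Y, phenol).
Matching residues: W5, F9, Y10, Y11, W13.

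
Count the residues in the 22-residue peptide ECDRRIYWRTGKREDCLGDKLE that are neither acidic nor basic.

Acidic: D, E. Basic: K, R, H. All other residues are neither.
Matching residues: C2, I6, Y7, W8, T10, G11, C16, L17, G18, L21.

10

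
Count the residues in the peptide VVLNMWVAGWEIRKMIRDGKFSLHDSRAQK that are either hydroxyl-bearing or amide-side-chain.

4

Hydroxyl-bearing: S, T, Y. Amide-side-chain: N, Q.
Hydroxyl-bearing residues here: S22, S26 (2).
Amide-side-chain residues here: N4, Q29 (2).
The two groups share no amino acid, so total = 2 + 2 = 4.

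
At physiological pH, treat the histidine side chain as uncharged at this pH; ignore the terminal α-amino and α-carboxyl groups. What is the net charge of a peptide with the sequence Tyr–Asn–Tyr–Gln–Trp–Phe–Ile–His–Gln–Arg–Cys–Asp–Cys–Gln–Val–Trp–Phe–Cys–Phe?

0

The side chains ionized at physiological pH are Lys/Arg (+1) and Asp/Glu (−1); with His treated as neutral, nothing else contributes.
Positive (K, R): Arg10 → +1.
Negative (D, E): Asp12 → −1.
Net charge = (+1) + (−1) = 0.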